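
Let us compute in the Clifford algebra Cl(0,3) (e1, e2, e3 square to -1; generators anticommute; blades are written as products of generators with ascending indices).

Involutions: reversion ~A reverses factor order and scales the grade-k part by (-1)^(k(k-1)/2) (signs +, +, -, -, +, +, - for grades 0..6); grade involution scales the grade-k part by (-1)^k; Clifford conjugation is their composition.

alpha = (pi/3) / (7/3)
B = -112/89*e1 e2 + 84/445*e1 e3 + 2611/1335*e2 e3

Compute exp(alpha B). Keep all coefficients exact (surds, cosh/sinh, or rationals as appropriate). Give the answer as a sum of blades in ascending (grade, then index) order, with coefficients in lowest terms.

B^2 term by term: the squares give (-112/89)^2*(e1 e2)^2 + (84/445)^2*(e1 e3)^2 + (2611/1335)^2*(e2 e3)^2 = 12544/7921*(-1) + 7056/198025*(-1) + 6817321/1782225*(-1) = -49/9 (each basis 2-blade squares to minus the product of its generators' squares); cross terms between blades sharing an index anticommute and cancel. So B^2 = -49/9.
B^2 = -49/9 — the series telescopes trigonometrically here: l = 7/3, alpha*l = pi/3, so exp(alpha B) = cos(pi/3) + (sin(pi/3)/(7/3))*B = 1/2 + (3*sqrt(3)/14)*B.
Answer: 1/2 - 24*sqrt(3)/89*e1 e2 + 18*sqrt(3)/445*e1 e3 + 373*sqrt(3)/890*e2 e3


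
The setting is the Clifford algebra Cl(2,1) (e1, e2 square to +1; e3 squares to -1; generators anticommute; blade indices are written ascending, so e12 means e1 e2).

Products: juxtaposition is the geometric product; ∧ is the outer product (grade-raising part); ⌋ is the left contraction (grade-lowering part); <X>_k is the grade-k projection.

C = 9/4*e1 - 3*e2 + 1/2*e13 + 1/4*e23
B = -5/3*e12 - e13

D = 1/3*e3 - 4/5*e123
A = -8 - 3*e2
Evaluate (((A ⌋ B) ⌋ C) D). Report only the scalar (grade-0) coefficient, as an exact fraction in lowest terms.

step 1: -5*e1 + 40/3*e12 + 8*e13
step 2: -29/4 - 5/2*e3
step 3: 5/6 - 29/12*e3 - 2*e12 + 29/5*e123
Answer: 5/6


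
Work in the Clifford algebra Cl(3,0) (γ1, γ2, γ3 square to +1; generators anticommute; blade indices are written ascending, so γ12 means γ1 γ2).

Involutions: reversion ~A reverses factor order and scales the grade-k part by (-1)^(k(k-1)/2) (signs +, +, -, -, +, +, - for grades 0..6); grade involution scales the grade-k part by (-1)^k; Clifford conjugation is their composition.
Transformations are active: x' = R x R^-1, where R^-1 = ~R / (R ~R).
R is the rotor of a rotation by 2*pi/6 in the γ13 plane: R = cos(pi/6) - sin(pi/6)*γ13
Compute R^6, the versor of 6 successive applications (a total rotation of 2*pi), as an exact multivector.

Because a rotor carries half the rotation angle, composing 6 copies of this γ13-plane rotor multiplies the phase: 6*(pi/6) = pi, hence R^6 = cos(pi) - sin(pi)*γ13.
cos(pi) = -1 and sin(pi) = 0, so R^6 = -1. The total rotation 2*pi is 1 full turn, so every vector returns to itself, yet the rotor is -1, on the OTHER sheet of the double cover (an odd number of 2*pi turns).
Answer: -1


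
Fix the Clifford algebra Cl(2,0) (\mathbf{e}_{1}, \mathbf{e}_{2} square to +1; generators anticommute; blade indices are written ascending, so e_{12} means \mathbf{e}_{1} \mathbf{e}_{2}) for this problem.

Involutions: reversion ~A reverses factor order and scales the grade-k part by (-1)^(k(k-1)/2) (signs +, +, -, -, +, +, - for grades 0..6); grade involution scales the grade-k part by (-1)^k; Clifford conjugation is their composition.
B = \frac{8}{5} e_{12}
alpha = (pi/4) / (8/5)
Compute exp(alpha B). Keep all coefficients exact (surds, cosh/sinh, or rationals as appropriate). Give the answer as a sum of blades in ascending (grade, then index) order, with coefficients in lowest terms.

B^2 = (\frac{8}{5})^2*(e_{12})^2 = \frac{64}{25}*(-1) = -\frac{64}{25} (a basis 2-blade squares to minus the product of its generators' squares).
B^2 = -\frac{64}{25} — the negative square puts this in the circular regime; l = \frac{8}{5}, alpha*l = \frac{\pi}{4}, so exp(alpha B) = cos(\frac{\pi}{4}) + (sin(\frac{\pi}{4})/(\frac{8}{5}))*B = \frac{\sqrt{2}}{2} + (\frac{5 \sqrt{2}}{16})*B.
Answer: \frac{\sqrt{2}}{2} + \frac{\sqrt{2}}{2} e_{12}


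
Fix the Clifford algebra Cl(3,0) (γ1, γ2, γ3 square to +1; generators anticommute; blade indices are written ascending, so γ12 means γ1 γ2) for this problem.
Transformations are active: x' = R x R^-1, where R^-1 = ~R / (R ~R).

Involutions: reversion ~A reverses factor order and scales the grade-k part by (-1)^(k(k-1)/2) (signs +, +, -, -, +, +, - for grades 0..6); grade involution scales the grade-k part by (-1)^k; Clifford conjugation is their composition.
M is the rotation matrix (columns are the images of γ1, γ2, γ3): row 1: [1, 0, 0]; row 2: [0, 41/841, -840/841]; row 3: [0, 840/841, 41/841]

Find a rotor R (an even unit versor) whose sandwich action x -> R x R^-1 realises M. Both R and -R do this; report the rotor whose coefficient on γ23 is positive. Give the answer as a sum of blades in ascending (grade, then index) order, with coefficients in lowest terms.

Method: write R = a + b12*γ12 + b13*γ13 + b23*γ23 with a^2 + b12^2 + b13^2 + b23^2 = 1 (so R^-1 = ~R). Expanding the columns R e_j ~R gives tr M = 4a^2 - 1 and, from the antisymmetric part, M21 - M12 = -4a*b12, M13 - M31 = 4a*b13, M32 - M23 = -4a*b23.
Here tr M = 923/841, so a^2 = (1 + tr M)/4 = 441/841 and a = ±21/29. Taking a = 21/29: M21 - M12 = 0, M13 - M31 = 0, M32 - M23 = 1680/841, giving b12 = 0, b13 = 0, b23 = -20/29, i.e. R = 21/29 - 20/29*γ23.
Its γ23 coefficient is negative, so report the other preimage -R.
Answer: -21/29 + 20/29*γ23. Recall the cover is two-to-one: with M of trace 923/841, both preimages act alike, and the stated γ23 sign chooses the sheet.


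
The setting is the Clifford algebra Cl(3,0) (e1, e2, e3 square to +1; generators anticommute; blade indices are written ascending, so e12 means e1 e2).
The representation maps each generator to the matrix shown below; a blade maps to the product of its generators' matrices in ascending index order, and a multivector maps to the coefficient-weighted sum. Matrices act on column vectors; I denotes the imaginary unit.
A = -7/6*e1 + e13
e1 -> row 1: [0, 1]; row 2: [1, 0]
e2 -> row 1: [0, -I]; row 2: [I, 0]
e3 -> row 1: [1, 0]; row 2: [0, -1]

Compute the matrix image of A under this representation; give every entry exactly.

Bivector images (products of the table entries): rho(e13) = rho(e1)rho(e3) = row 1: [0, -1]; row 2: [1, 0].
M = (-7/6)*rho(e1) + (1)*rho(e13), summed entrywise:
Answer: row 1: [0, -13/6]; row 2: [-1/6, 0]


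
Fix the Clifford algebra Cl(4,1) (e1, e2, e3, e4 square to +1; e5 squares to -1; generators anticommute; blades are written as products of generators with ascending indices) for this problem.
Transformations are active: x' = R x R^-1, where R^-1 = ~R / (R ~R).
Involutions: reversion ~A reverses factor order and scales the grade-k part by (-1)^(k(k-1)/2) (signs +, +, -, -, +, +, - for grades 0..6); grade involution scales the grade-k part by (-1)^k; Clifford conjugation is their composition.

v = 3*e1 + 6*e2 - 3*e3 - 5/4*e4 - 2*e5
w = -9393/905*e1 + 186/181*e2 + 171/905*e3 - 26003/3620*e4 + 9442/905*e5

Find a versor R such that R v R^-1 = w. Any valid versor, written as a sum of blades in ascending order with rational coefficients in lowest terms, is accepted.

Construction: equal norms (both 825/16) license R = v + w = -6678/905*e1 + 1272/181*e2 - 2544/905*e3 - 7632/905*e4 + 7632/905*e5 — nothing changes along that direction, while (v - w)/2 changes sign, so v maps onto w.
Answer: -6678/905*e1 + 1272/181*e2 - 2544/905*e3 - 7632/905*e4 + 7632/905*e5


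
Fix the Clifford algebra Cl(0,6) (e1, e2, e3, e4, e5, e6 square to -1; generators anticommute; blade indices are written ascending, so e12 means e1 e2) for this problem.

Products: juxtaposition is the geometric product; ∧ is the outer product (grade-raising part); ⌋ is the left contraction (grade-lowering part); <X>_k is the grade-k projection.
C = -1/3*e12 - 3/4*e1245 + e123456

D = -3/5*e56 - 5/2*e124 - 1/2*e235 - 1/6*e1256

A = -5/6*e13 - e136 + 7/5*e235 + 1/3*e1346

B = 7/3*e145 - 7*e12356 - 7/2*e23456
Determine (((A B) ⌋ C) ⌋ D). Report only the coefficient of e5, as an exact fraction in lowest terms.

step 1: 49/5*e16 - 7*e25 + 49/10*e46 - 7/6*e125 - 7/3*e245 + 35/6*e256 - 35/18*e345 - 7/9*e356 - 49/15*e1234 - 7/2*e1245 + 7/3*e3456 + 35/12*e12456
step 2: 21/8 - 7/4*e1 + 35/12*e3 - 7/8*e4 + 7/3*e12 + 21/4*e14 - 7/2*e36 - 49/15*e56 - 7/9*e124 - 35/18*e126 - 35/6*e134 + 7/3*e136 - 7/6*e346 + 49/10*e1235 + 7*e1346 - 49/5*e2345
step 3: -7/450 - 105/8*e2 + 35/6*e4 - 35/108*e5 - 1967/720*e12 - 35/8*e24 - 35/24*e25 - 427/360*e56 - 105/16*e124 - 21/16*e235 - 7/24*e256 - 7/16*e1256
Answer: -35/108


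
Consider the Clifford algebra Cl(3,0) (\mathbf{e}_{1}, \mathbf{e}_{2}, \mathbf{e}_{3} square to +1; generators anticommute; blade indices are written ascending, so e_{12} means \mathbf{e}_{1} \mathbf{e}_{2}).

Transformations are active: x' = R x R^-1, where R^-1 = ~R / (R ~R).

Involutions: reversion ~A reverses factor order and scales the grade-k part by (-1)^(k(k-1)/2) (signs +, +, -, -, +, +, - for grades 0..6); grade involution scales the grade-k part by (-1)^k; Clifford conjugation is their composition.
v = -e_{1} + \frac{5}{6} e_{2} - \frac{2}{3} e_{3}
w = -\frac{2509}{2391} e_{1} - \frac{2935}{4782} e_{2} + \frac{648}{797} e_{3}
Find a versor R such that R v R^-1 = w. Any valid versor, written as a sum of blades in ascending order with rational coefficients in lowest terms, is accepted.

Reasoning: v^2 = w^2 = \frac{77}{36} since conjugation preserves the quadratic form; R = v + w = -\frac{4900}{2391} e_{1} + \frac{175}{797} e_{2} + \frac{350}{2391} e_{3} is then valid when invertible, keeping its own part and reversing (v - w)/2.
Answer: -\frac{4900}{2391} e_{1} + \frac{175}{797} e_{2} + \frac{350}{2391} e_{3}


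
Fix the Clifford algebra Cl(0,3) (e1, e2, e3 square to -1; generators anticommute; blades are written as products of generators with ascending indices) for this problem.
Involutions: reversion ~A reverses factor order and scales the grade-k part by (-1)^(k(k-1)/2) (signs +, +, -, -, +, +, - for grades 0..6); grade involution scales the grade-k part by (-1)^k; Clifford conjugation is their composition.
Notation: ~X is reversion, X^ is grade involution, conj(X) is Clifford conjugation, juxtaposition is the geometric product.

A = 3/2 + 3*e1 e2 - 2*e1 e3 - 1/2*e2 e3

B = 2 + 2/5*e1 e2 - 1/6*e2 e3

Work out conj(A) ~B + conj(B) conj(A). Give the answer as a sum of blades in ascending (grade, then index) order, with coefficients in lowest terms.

first term: 103/60 - 94/15*e1 e2 + 43/10*e1 e3 + 41/20*e2 e3
second term: 103/60 - 104/15*e1 e2 + 37/10*e1 e3 + 9/20*e2 e3
Answer: 103/30 - 66/5*e1 e2 + 8*e1 e3 + 5/2*e2 e3


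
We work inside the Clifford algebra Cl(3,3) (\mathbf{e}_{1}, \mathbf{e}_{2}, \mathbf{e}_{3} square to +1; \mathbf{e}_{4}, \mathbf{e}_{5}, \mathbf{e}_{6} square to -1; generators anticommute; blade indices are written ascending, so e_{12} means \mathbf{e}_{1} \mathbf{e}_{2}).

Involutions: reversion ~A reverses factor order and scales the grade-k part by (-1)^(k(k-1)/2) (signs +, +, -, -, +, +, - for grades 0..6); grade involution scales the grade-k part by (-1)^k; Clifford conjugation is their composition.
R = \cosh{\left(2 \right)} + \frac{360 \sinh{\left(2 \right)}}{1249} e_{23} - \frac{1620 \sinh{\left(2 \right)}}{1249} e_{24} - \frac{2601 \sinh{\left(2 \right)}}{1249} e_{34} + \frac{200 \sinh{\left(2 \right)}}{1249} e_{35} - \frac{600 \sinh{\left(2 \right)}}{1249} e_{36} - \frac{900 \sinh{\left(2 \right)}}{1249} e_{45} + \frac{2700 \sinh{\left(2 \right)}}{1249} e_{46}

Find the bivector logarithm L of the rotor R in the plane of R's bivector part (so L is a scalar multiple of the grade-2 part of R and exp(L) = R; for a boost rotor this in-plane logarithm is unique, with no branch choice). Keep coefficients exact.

The scalar part of R is \cosh{\left(2 \right)}, which determines |rapidity| via cosh; the sign lives in the bivector part, and pairing them (bivector part over sinh of the rapidity = the plane) gives the unique in-plane L = rapidity * plane.
Concretely: cosh(rapidity) = \cosh{\left(2 \right)} gives rapidity = ±2, and since rapidity/sinh(rapidity) is even the sign is immaterial: L = (rapidity/sinh(rapidity)) * <R>_2 = (\frac{2}{\sinh{\left(2 \right)}}) * <R>_2.
Answer: \frac{720}{1249} e_{23} - \frac{3240}{1249} e_{24} - \frac{5202}{1249} e_{34} + \frac{400}{1249} e_{35} - \frac{1200}{1249} e_{36} - \frac{1800}{1249} e_{45} + \frac{5400}{1249} e_{46}


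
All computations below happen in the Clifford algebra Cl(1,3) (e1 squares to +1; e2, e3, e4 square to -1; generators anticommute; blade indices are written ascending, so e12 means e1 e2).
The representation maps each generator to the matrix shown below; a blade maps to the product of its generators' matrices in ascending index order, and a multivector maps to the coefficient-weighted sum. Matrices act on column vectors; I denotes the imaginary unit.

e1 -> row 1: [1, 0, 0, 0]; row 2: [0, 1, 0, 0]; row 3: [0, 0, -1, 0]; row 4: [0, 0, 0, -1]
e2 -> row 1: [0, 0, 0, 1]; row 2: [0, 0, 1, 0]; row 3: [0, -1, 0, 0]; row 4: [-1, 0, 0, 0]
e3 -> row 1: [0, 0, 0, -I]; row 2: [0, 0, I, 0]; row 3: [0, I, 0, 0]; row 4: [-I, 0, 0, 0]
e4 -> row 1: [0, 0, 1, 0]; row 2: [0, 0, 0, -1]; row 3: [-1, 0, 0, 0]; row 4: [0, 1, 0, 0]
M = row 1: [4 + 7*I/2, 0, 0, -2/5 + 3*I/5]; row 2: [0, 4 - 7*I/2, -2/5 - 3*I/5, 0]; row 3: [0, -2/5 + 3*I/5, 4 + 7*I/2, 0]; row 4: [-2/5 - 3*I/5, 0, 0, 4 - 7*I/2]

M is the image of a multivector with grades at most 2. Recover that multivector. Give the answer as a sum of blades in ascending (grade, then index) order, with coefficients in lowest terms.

Method: the blade images are trace-orthogonal — tr(rho(e_A) rho(e_B)^-1) = 4 if A = B and 0 otherwise — and rho(e_A)^-1 = (e_A)^2 * rho(e_A) with (e_A)^2 = +1 or -1, so the coefficient of e_A in the preimage is (e_A)^2 * tr(M rho(e_A))/4.
Nonzero projections over blades of grade <= 2: 1: (1)^2 = +1, tr(M 1) = 16, coefficient 4; e12: (e12)^2 = +1, tr(M rho(e12)) = -8/5, coefficient -2/5; e13: (e13)^2 = +1, tr(M rho(e13)) = -12/5, coefficient -3/5; e23: (e23)^2 = -1, tr(M rho(e23)) = 14, coefficient -7/2. Every other blade of grade <= 2 projects to 0.
Answer: 4 - 2/5*e12 - 3/5*e13 - 7/2*e23


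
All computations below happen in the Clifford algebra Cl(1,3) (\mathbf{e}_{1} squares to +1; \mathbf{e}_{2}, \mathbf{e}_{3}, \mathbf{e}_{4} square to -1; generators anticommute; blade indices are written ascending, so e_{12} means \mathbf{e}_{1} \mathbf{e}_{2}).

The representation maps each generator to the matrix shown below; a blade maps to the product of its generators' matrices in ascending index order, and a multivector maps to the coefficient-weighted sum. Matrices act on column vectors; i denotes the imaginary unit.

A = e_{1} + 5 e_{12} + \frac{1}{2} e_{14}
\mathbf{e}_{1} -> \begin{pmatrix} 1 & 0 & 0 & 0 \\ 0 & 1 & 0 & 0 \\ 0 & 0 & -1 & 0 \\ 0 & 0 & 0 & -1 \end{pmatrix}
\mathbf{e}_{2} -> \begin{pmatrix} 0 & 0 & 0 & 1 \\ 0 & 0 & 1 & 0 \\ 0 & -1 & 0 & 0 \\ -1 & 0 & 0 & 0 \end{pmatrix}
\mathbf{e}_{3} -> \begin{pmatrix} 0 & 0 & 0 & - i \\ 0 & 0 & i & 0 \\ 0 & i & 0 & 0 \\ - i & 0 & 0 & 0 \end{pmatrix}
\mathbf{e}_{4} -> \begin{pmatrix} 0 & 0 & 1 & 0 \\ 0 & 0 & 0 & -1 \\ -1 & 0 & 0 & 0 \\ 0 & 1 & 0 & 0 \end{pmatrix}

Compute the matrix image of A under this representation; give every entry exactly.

Bivector images (products of the table entries): rho(e_{12}) = rho(\mathbf{e}_{1})rho(\mathbf{e}_{2}) = \begin{pmatrix} 0 & 0 & 0 & 1 \\ 0 & 0 & 1 & 0 \\ 0 & 1 & 0 & 0 \\ 1 & 0 & 0 & 0 \end{pmatrix}; rho(e_{14}) = rho(\mathbf{e}_{1})rho(\mathbf{e}_{4}) = \begin{pmatrix} 0 & 0 & 1 & 0 \\ 0 & 0 & 0 & -1 \\ 1 & 0 & 0 & 0 \\ 0 & -1 & 0 & 0 \end{pmatrix}.
M = (1)*rho(e_{1}) + (5)*rho(e_{12}) + (\frac{1}{2})*rho(e_{14}), summed entrywise:
Answer: \begin{pmatrix} 1 & 0 & \frac{1}{2} & 5 \\ 0 & 1 & 5 & - \frac{1}{2} \\ \frac{1}{2} & 5 & -1 & 0 \\ 5 & - \frac{1}{2} & 0 & -1 \end{pmatrix}


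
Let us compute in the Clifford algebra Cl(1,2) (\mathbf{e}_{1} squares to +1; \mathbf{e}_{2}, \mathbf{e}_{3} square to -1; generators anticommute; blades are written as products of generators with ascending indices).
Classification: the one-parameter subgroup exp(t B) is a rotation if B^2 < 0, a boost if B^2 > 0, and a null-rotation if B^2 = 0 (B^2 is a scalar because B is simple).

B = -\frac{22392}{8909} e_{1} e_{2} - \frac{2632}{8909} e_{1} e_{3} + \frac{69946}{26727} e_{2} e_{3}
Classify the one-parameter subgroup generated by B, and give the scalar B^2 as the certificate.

B^2 term by term: the squares give (-\frac{22392}{8909})^2*(e_{1} e_{2})^2 + (-\frac{2632}{8909})^2*(e_{1} e_{3})^2 + (\frac{69946}{26727})^2*(e_{2} e_{3})^2 = \frac{501401664}{79370281}*(+1) + \frac{6927424}{79370281}*(+1) + \frac{4892442916}{714332529}*(-1) = -\frac{4}{9} (each basis 2-blade squares to minus the product of its generators' squares); cross terms between blades sharing an index anticommute and cancel. So B^2 = -\frac{4}{9}.
Answer: rotation, certificate B^2 = -\frac{4}{9}. The scalar -\frac{4}{9} is the complete invariant here: its sign names the subgroup type.


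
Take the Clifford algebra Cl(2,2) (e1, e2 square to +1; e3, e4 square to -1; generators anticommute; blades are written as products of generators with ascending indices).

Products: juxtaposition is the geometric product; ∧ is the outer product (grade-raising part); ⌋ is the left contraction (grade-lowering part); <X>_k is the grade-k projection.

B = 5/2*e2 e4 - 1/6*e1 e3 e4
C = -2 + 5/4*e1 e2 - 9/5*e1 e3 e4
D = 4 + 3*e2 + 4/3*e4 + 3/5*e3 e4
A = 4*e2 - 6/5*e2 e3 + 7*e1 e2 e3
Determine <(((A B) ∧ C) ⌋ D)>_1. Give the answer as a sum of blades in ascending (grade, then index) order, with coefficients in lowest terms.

step 1: 10*e4 + 7/6*e2 e4 + 3*e3 e4 - 1/5*e1 e2 e4 - 35/2*e1 e3 e4 + 2/3*e1 e2 e3 e4
step 2: -20*e4 - 7/3*e2 e4 - 6*e3 e4 + 129/10*e1 e2 e4 + 35*e1 e3 e4 + 29/12*e1 e2 e3 e4
step 3: 454/15 - 12*e3
step 4: -12*e3
Answer: -12*e3


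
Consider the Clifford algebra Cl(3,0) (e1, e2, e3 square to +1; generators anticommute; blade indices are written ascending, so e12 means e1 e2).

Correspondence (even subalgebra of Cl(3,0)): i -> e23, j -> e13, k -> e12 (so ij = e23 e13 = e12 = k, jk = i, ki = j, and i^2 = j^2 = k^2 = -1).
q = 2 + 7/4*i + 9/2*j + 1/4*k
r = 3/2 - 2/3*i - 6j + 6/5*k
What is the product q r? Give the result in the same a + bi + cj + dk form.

In blades: q = 2 + 1/4*e12 + 9/2*e13 + 7/4*e23, r = 3/2 + 6/5*e12 - 6*e13 - 2/3*e23.
Distribute q over r term by term (generator squares from the signature, products reordered to ascending indices): (2)*r = 3 + 12/5*e12 - 12*e13 - 4/3*e23; (1/4*e12)*r = -3/10 + 3/8*e12 - 1/6*e13 + 3/2*e23; (9/2*e13)*r = 27 + 3*e12 + 27/4*e13 + 27/5*e23; (7/4*e23)*r = 7/6 - 21/2*e12 - 21/10*e13 + 21/8*e23.
Sum: 463/15 - 189/40*e12 - 451/60*e13 + 983/120*e23; translating back through the correspondence:
Answer: 463/15 + 983/120*i - 451/60*j - 189/40*k


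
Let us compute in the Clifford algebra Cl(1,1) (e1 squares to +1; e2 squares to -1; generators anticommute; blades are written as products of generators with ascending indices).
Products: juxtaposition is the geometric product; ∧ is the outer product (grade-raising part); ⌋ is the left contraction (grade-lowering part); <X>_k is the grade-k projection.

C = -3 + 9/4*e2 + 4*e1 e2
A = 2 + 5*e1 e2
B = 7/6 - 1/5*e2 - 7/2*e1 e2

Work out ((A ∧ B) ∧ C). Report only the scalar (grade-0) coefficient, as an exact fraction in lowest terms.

step 1: 7/3 - 2/5*e2 - 7/6*e1 e2
step 2: -7 + 129/20*e2 + 77/6*e1 e2
Answer: -7


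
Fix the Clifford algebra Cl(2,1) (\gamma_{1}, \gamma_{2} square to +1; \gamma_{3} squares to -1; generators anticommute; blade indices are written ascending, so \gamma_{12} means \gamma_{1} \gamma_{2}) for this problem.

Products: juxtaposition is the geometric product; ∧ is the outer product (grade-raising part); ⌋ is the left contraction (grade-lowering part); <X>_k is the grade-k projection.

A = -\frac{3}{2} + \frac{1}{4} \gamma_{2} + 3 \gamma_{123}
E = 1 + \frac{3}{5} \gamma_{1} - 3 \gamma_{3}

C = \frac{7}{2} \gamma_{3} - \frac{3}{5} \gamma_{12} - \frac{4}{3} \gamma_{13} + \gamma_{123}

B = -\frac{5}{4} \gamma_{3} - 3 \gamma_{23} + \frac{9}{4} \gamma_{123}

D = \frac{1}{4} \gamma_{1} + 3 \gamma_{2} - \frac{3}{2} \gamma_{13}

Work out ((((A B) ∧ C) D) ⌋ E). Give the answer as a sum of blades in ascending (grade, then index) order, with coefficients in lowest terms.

step 1: \frac{27}{4} - 9 \gamma_{1} + \frac{9}{8} \gamma_{3} + \frac{15}{4} \gamma_{12} - \frac{9}{16} \gamma_{13} + \frac{67}{16} \gamma_{23} - \frac{27}{8} \gamma_{123}
step 2: \frac{189}{8} \gamma_{3} - \frac{81}{20} \gamma_{12} - \frac{81}{2} \gamma_{13} + \frac{96}{5} \gamma_{123}
step 3: \frac{243}{4} - \frac{3807}{80} \gamma_{1} + \frac{477}{16} \gamma_{2} + \frac{81}{8} \gamma_{3} - \frac{10161}{160} \gamma_{13} - \frac{1443}{20} \gamma_{23} + \frac{243}{2} \gamma_{123}
step 4: \frac{25029}{400} + \frac{729}{20} \gamma_{1} - \frac{729}{4} \gamma_{3}
Answer: \frac{25029}{400} + \frac{729}{20} \gamma_{1} - \frac{729}{4} \gamma_{3}


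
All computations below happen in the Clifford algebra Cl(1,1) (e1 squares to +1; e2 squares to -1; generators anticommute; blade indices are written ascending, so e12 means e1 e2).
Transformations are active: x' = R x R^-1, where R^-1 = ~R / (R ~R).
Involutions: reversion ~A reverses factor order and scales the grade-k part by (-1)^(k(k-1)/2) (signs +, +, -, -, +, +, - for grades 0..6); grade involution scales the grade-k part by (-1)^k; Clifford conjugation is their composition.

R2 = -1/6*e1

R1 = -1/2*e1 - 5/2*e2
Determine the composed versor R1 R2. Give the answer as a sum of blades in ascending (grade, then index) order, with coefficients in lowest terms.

Distribute over the terms of R2 (each basis-blade product reordered to ascending indices, repeated generators contracted through their squares):
R1 (-1/6*e1) = 1/12 - 5/12*e12
Answer: 1/12 - 5/12*e12


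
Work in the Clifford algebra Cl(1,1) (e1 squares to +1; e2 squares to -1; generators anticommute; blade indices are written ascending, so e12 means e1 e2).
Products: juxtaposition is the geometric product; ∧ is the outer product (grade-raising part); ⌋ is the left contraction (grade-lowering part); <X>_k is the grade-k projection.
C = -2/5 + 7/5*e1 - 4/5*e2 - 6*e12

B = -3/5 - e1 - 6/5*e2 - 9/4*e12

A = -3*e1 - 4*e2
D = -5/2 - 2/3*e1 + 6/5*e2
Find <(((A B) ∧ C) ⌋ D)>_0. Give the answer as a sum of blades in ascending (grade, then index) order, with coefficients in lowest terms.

step 1: -9/5 + 54/5*e1 + 183/20*e2 - 2/5*e12
step 2: 18/25 - 171/25*e1 - 111/50*e2 - 1049/100*e12
step 3: 678/125 - 12/25*e1 + 108/125*e2
step 4: 678/125
Answer: 678/125


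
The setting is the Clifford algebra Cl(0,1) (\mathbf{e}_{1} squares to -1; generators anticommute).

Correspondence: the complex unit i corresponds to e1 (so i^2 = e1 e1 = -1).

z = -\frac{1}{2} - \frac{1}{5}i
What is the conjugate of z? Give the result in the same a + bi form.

In blades: z = -\frac{1}{2} - \frac{1}{5} e_{1}.
Conjugation here is Clifford conjugation: the scalar is fixed and the grade-1 and grade-2 blades all flip sign, giving -\frac{1}{2} + \frac{1}{5} e_{1}; translating back:
Answer: -\frac{1}{2} + \frac{1}{5}i


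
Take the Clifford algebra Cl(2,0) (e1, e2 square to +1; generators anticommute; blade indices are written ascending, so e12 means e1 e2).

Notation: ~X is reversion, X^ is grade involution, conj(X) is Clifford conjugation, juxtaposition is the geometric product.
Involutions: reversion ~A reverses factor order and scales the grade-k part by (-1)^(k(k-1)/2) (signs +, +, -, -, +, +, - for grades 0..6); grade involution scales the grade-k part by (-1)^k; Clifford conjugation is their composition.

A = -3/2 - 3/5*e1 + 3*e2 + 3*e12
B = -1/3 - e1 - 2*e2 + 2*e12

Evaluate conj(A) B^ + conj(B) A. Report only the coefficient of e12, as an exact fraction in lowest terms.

first term: 11/10 - 17/10*e1 + 11/5*e2 + 11/5*e12
second term: 119/10 - 133/10*e1 - 11/5*e2 + 31/5*e12
Answer: 42/5


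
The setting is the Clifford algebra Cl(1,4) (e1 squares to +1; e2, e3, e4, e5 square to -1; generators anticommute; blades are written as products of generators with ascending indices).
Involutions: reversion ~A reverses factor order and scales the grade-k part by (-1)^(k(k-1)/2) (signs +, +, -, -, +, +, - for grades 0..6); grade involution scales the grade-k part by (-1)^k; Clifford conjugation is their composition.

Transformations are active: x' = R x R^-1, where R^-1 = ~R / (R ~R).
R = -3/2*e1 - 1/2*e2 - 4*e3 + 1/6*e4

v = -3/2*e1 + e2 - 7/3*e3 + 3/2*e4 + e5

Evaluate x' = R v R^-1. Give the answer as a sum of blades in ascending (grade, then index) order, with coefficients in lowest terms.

~R = -3/2*e1 - 1/2*e2 - 4*e3 + 1/6*e4, and R ~R = -505/36, so R^-1 = ~R / (-505/36).
R v = -41/6 - 9/4*e1 e2 - 5/2*e1 e3 - 2*e1 e4 - 3/2*e1 e5 + 31/6*e2 e3 - 11/12*e2 e4 - 1/2*e2 e5 - 101/18*e3 e4 - 4*e3 e5 + 1/6*e4 e5
Answer: 39/1010*e1 - 751/505*e2 - 2369/1515*e3 - 1351/1010*e4 - e5


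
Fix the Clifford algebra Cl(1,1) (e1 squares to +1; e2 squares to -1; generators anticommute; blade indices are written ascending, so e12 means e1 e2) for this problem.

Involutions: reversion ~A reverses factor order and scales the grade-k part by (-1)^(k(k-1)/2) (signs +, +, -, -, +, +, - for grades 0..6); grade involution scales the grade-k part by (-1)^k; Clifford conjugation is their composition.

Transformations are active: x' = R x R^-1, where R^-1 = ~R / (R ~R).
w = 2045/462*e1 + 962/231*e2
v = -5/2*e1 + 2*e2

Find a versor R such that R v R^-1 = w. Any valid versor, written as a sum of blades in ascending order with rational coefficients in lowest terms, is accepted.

Since q(v) = q(w) = 9/4, the sum R = v + w = 445/231*e1 + 1424/231*e2 does the job whenever invertible.
Answer: 445/231*e1 + 1424/231*e2


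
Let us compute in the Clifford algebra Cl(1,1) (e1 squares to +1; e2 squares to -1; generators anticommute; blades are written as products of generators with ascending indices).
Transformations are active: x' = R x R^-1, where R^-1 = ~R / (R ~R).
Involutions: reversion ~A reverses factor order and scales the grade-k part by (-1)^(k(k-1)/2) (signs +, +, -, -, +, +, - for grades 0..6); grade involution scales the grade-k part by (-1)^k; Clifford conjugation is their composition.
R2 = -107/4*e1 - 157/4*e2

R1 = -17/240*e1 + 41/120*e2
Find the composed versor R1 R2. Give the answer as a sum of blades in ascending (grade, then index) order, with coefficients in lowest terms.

Distribute over the terms of R1 (each basis-blade product reordered to ascending indices, repeated generators contracted through their squares):
(-17/240*e1) R2 = 1819/960 + 2669/960*e1 e2
(41/120*e2) R2 = 6437/480 + 4387/480*e1 e2
Summing the partial products and collecting blades:
Answer: 14693/960 + 11443/960*e1 e2


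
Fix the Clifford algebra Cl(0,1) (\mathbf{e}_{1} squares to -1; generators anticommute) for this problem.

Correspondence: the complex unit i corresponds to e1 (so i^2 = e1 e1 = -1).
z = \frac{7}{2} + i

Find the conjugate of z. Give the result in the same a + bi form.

In blades: z = \frac{7}{2} + e_{1}.
Conjugation here is Clifford conjugation: the scalar is fixed and the grade-1 and grade-2 blades all flip sign, giving \frac{7}{2} - e_{1}; translating back:
Answer: \frac{7}{2} - i


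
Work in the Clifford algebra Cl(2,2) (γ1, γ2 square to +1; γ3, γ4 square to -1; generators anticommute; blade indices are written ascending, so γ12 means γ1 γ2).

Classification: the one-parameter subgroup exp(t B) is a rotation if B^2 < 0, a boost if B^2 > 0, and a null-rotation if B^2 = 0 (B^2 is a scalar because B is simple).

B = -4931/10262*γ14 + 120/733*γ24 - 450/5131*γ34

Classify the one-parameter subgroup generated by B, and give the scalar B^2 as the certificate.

B^2 term by term: the squares give (-4931/10262)^2*(γ14)^2 + (120/733)^2*(γ24)^2 + (-450/5131)^2*(γ34)^2 = 24314761/105308644*(+1) + 14400/537289*(+1) + 202500/26327161*(-1) = 1/4 (each basis 2-blade squares to minus the product of its generators' squares); cross terms between blades sharing an index anticommute and cancel. So B^2 = 1/4.
Answer: boost, certificate B^2 = 1/4. The scalar 1/4 is the complete invariant here: its sign names the subgroup type.


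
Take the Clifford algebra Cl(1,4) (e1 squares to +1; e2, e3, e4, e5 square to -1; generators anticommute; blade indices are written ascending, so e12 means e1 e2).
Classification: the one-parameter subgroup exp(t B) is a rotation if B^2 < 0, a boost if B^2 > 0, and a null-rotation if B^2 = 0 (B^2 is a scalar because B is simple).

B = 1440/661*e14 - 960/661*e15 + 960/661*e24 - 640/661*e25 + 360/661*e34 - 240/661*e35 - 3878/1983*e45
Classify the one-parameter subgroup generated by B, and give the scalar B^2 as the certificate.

B^2 term by term: the squares give (1440/661)^2*(e14)^2 + (-960/661)^2*(e15)^2 + (960/661)^2*(e24)^2 + (-640/661)^2*(e25)^2 + (360/661)^2*(e34)^2 + (-240/661)^2*(e35)^2 + (-3878/1983)^2*(e45)^2 = 2073600/436921*(+1) + 921600/436921*(+1) + 921600/436921*(-1) + 409600/436921*(-1) + 129600/436921*(-1) + 57600/436921*(-1) + 15038884/3932289*(-1) = -4/9 (each basis 2-blade squares to minus the product of its generators' squares); cross terms between blades sharing an index anticommute and cancel; the commuting (index-disjoint) pairs give grade-4 terms 2*c*c'*(blade product), which cancel blade by blade — e1245: 1843200/436921 - 1843200/436921 = 0; e1345: 691200/436921 - 691200/436921 = 0; e2345: 460800/436921 - 460800/436921 = 0 — confirming B is simple. So B^2 = -4/9.
Answer: rotation, certificate B^2 = -4/9. No conjugation can change B^2 = -4/9; the sign gives the class.


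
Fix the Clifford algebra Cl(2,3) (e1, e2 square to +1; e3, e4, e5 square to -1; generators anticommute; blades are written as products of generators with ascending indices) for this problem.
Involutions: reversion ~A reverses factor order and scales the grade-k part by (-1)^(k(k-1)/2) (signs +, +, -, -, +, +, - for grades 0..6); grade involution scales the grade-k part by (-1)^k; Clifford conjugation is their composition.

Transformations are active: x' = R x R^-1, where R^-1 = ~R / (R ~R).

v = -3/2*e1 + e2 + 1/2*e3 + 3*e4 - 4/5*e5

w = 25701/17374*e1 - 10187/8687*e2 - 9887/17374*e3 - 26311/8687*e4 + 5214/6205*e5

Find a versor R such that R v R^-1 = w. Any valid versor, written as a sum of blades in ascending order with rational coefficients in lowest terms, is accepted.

The midline construction: v and w both square to -166/25, so reflecting in their sum -180/8687*e1 - 1500/8687*e2 - 600/8687*e3 - 250/8687*e4 + 50/1241*e5 exchanges them.
Answer: -180/8687*e1 - 1500/8687*e2 - 600/8687*e3 - 250/8687*e4 + 50/1241*e5


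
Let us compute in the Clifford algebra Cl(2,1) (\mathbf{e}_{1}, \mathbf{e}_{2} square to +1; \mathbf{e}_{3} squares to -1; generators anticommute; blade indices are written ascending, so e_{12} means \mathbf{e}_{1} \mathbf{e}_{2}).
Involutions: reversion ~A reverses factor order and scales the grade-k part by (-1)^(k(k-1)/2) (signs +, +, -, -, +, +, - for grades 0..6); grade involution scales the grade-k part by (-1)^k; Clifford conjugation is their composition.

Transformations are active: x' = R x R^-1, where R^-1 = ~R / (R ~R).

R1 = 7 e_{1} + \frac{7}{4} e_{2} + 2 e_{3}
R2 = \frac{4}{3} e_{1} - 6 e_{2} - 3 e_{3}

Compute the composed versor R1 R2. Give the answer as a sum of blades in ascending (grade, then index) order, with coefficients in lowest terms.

Distribute over the terms of R1 (each basis-blade product reordered to ascending indices, repeated generators contracted through their squares):
(7 e_{1}) R2 = \frac{28}{3} - 42 e_{12} - 21 e_{13}
(\frac{7}{4} e_{2}) R2 = -\frac{21}{2} - \frac{7}{3} e_{12} - \frac{21}{4} e_{23}
(2 e_{3}) R2 = 6 - \frac{8}{3} e_{13} + 12 e_{23}
Summing the partial products and collecting blades:
Answer: \frac{29}{6} - \frac{133}{3} e_{12} - \frac{71}{3} e_{13} + \frac{27}{4} e_{23}


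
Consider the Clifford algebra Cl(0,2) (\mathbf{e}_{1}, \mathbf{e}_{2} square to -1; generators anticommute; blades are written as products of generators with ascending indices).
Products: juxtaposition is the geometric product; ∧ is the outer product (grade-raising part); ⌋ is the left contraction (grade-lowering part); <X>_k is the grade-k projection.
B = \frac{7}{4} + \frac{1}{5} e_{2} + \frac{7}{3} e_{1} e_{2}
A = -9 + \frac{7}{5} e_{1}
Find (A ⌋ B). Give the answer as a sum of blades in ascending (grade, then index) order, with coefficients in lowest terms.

step 1: -\frac{63}{4} - \frac{76}{15} e_{2} - 21 e_{1} e_{2}
Answer: -\frac{63}{4} - \frac{76}{15} e_{2} - 21 e_{1} e_{2}


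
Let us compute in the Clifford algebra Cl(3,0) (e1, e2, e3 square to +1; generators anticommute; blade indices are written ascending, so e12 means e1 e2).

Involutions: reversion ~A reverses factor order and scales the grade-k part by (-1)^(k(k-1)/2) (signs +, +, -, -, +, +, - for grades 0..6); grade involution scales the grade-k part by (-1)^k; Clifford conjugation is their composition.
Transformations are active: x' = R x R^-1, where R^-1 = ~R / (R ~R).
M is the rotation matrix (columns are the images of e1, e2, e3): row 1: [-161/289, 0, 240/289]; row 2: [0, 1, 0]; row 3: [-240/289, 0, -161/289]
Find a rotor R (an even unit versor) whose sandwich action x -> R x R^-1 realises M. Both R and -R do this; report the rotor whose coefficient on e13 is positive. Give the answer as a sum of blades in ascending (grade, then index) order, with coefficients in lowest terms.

Method: write R = a + b12*e12 + b13*e13 + b23*e23 with a^2 + b12^2 + b13^2 + b23^2 = 1 (so R^-1 = ~R). Expanding the columns R e_j ~R gives tr M = 4a^2 - 1 and, from the antisymmetric part, M21 - M12 = -4a*b12, M13 - M31 = 4a*b13, M32 - M23 = -4a*b23.
Here tr M = -33/289, so a^2 = (1 + tr M)/4 = 64/289 and a = ±8/17. Taking a = 8/17: M21 - M12 = 0, M13 - M31 = 480/289, M32 - M23 = 0, giving b12 = 0, b13 = 15/17, b23 = 0, i.e. R = 8/17 + 15/17*e13.
Its e13 coefficient is already positive.
Answer: 8/17 + 15/17*e13. Key observation: the double cover Spin(3) -> SO(3) sends R and -R to the same matrix (trace -33/289 here), so the stated sign of the e13 coefficient is what selects one sheet.


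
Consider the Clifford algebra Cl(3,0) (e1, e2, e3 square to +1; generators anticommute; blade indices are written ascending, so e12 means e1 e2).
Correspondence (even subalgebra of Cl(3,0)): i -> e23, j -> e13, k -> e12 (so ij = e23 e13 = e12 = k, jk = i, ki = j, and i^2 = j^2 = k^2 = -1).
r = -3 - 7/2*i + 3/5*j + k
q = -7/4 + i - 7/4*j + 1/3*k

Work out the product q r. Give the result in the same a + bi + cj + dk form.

In blades: q = -7/4 + 1/3*e12 - 7/4*e13 + e23, r = -3 + e12 + 3/5*e13 - 7/2*e23.
Distribute q over r term by term (generator squares from the signature, products reordered to ascending indices): (-7/4)*r = 21/4 - 7/4*e12 - 21/20*e13 + 49/8*e23; (1/3*e12)*r = -1/3 - e12 - 7/6*e13 - 1/5*e23; (-7/4*e13)*r = 21/20 - 49/8*e12 + 21/4*e13 - 7/4*e23; (e23)*r = 7/2 + 3/5*e12 - e13 - 3*e23.
Sum: 142/15 - 331/40*e12 + 61/30*e13 + 47/40*e23; translating back through the correspondence:
Answer: 142/15 + 47/40*i + 61/30*j - 331/40*k


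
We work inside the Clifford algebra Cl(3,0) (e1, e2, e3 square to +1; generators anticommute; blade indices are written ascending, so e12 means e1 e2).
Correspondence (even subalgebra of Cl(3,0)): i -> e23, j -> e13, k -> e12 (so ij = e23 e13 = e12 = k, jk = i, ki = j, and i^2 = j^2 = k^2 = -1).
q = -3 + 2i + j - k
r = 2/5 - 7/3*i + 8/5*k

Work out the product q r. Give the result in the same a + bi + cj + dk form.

In blades: q = -3 - e12 + e13 + 2*e23, r = 2/5 + 8/5*e12 - 7/3*e23.
Distribute q over r term by term (generator squares from the signature, products reordered to ascending indices): (-3)*r = -6/5 - 24/5*e12 + 7*e23; (-e12)*r = 8/5 - 2/5*e12 + 7/3*e13; (e13)*r = 7/3*e12 + 2/5*e13 + 8/5*e23; (2*e23)*r = 14/3 - 16/5*e13 + 4/5*e23.
Sum: 76/15 - 43/15*e12 - 7/15*e13 + 47/5*e23; translating back through the correspondence:
Answer: 76/15 + 47/5*i - 7/15*j - 43/15*k


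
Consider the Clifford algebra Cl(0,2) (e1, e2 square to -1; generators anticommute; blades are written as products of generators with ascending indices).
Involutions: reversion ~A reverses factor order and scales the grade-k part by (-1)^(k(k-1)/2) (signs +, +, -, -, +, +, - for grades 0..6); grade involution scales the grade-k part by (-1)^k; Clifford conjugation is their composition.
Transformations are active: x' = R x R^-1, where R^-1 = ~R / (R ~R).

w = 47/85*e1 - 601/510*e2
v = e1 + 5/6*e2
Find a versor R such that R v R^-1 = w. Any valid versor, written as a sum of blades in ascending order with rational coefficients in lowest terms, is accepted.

A norm check does it: q(v) = q(w) = -61/36, hence R = v + w = 132/85*e1 - 88/255*e2 realises the map — parallel part kept, (v - w)/2 negated, v carried to w.
Answer: 132/85*e1 - 88/255*e2


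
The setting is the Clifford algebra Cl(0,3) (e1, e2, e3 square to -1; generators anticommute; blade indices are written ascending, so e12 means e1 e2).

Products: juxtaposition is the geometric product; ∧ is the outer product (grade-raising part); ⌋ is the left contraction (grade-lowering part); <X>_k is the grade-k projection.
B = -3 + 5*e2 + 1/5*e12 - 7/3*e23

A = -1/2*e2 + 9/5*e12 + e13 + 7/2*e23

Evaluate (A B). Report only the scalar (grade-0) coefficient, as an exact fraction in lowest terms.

step 1: 773/75 - 91/10*e1 + 3/2*e2 + 49/3*e3 - 116/15*e12 + 19/10*e13 - 107/10*e23 - 5*e123
Answer: 773/75


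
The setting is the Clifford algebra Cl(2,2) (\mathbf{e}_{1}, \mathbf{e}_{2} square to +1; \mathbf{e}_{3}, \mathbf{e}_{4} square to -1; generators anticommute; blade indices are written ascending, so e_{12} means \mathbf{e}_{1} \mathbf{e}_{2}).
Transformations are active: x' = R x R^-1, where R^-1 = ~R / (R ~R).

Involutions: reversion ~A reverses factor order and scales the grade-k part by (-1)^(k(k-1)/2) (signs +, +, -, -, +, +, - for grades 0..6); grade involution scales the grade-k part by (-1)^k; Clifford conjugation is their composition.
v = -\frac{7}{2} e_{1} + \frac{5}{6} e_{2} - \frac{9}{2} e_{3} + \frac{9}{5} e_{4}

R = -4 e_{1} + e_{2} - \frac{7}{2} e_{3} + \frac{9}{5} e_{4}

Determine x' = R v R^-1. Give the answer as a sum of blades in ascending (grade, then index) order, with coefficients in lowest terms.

~R = -4 e_{1} + e_{2} - \frac{7}{2} e_{3} + \frac{9}{5} e_{4}, and R ~R = \frac{151}{100}, so R^-1 = ~R / (\frac{151}{100}).
R v = -\frac{1247}{300} + \frac{1}{6} e_{12} + \frac{23}{4} e_{13} - \frac{9}{10} e_{14} - \frac{19}{12} e_{23} + \frac{3}{10} e_{24} + \frac{9}{5} e_{34}
Answer: \frac{23123}{906} e_{1} - \frac{5743}{906} e_{2} + \frac{21535}{906} e_{3} - \frac{8841}{755} e_{4}


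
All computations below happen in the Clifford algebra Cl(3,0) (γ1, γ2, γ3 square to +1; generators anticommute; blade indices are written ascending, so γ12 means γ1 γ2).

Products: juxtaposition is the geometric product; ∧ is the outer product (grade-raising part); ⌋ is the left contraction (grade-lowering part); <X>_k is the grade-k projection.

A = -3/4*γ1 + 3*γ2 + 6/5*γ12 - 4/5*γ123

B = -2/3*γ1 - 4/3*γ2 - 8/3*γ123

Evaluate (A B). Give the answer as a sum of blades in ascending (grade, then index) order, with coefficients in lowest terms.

step 1: -169/30 - 8/5*γ1 + 4/5*γ2 + 16/5*γ3 + 3*γ12 + 104/15*γ13 + 38/15*γ23
Answer: -169/30 - 8/5*γ1 + 4/5*γ2 + 16/5*γ3 + 3*γ12 + 104/15*γ13 + 38/15*γ23


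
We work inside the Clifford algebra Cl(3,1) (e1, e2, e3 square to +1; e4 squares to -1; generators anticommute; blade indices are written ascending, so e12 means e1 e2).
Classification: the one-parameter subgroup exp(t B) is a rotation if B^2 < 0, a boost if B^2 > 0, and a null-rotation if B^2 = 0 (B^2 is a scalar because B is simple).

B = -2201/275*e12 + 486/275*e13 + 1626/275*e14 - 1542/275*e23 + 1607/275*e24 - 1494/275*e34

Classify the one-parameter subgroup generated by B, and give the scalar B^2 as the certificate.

B^2 term by term: the squares give (-2201/275)^2*(e12)^2 + (486/275)^2*(e13)^2 + (1626/275)^2*(e14)^2 + (-1542/275)^2*(e23)^2 + (1607/275)^2*(e24)^2 + (-1494/275)^2*(e34)^2 = 4844401/75625*(-1) + 236196/75625*(-1) + 2643876/75625*(+1) + 2377764/75625*(-1) + 2582449/75625*(+1) + 2232036/75625*(+1) = 0 (each basis 2-blade squares to minus the product of its generators' squares); cross terms between blades sharing an index anticommute and cancel; the commuting (index-disjoint) pairs give grade-4 terms 2*c*c'*(blade product), which cancel blade by blade — e1234: 6576588/75625 - 1562004/75625 - 5014584/75625 = 0 — confirming B is simple. So B^2 = 0.
Answer: null-rotation, certificate B^2 = 0. Certificate logic: 0 is a conjugation-invariant scalar, so its sign fixes rotation versus boost versus null-rotation outright.
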